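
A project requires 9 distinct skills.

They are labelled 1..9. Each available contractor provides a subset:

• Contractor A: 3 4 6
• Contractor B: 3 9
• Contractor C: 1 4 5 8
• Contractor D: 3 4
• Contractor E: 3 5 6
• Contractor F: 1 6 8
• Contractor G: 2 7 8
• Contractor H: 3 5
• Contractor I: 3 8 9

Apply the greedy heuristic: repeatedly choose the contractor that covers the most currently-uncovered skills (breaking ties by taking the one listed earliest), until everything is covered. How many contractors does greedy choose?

4

Greedy: pick C (covers 4 new) → pick A (covers 2 new) → pick G (covers 2 new) → pick B (covers 1 new). Total picks: 4.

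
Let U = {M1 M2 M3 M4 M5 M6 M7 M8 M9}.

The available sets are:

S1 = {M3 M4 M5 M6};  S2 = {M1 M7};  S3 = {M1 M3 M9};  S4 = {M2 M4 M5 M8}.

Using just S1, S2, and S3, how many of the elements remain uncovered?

2

Union of S1, S2, S3 = {M1, M3, M4, M5, M6, M7, M9}.
Not covered: M2, M8 — 2 elements.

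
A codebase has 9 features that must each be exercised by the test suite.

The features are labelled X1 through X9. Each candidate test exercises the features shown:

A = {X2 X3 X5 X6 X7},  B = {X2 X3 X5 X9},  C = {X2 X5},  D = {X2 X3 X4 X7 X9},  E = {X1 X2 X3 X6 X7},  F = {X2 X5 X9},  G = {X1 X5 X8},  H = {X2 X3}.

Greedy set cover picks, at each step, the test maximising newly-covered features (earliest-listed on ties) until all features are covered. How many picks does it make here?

3

Greedy: pick A (covers 5 new) → pick D (covers 2 new) → pick G (covers 2 new). Total picks: 3.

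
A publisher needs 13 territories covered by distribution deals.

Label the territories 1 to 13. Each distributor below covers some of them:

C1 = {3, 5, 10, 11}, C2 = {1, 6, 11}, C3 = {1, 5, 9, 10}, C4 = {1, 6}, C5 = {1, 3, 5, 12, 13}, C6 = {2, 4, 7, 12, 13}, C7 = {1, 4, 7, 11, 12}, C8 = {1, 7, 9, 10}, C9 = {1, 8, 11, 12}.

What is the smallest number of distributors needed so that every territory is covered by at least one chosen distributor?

5

Take {C2, C3, C5, C6, C9}. Their union is {1, 2, 3, 4, 5, 6, 7, 8, 9, 10, 11, 12, 13}, which is all 13 territories.
No 4 of the 9 distributors cover everything (all 126 combinations miss at least one territory), so 5 is optimal.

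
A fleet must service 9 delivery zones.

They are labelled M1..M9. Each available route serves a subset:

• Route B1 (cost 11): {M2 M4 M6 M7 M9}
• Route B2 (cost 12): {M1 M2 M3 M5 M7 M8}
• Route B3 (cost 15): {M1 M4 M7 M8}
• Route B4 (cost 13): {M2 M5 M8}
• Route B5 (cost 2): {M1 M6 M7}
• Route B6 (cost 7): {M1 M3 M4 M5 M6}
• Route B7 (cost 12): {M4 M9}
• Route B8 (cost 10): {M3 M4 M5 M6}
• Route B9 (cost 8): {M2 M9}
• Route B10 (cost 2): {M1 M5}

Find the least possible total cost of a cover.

23

B1, B2 together cover every zone (B1 ∪ B2 = {M1, M2, M3, M4, M5, M6, M7, M8, M9}); total cost 11 + 12 = 23.
The greedy pick B5, B10, B6, B9, B2 costs 31; no covering selection beats 23.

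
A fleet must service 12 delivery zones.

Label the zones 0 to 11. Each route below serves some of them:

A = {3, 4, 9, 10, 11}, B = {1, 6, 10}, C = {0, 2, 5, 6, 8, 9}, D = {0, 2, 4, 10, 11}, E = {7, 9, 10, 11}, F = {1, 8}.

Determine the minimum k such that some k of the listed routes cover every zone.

4

A and C and E and F together: A ∪ C ∪ E ∪ F = {0, 1, 2, 3, 4, 5, 6, 7, 8, 9, 10, 11} — every zone is covered.
No 3 of the 6 routes cover everything (all 20 combinations miss at least one zone), so 4 is optimal.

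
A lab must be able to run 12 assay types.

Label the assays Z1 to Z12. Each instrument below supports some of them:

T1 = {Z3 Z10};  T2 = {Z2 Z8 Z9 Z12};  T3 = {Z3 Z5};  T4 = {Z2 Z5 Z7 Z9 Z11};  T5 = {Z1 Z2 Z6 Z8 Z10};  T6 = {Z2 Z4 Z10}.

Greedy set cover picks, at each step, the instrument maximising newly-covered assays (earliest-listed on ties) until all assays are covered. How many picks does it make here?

Greedy: pick T4 (covers 5 new) → pick T5 (covers 4 new) → pick T1 (covers 1 new) → pick T2 (covers 1 new) → pick T6 (covers 1 new). Total picks: 5.

5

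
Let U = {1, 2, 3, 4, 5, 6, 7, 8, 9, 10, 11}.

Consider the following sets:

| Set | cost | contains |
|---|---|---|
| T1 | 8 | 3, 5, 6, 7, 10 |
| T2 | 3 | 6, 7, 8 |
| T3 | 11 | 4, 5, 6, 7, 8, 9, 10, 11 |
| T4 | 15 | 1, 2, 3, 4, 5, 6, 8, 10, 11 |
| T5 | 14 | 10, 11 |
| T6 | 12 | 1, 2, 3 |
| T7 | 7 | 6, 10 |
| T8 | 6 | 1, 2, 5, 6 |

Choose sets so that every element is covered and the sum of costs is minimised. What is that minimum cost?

T3, T6 together cover every element (T3 ∪ T6 = {1, 2, 3, 4, 5, 6, 7, 8, 9, 10, 11}); total cost 11 + 12 = 23.
The greedy pick T2, T8, T3, T1 costs 28; no covering selection beats 23.

23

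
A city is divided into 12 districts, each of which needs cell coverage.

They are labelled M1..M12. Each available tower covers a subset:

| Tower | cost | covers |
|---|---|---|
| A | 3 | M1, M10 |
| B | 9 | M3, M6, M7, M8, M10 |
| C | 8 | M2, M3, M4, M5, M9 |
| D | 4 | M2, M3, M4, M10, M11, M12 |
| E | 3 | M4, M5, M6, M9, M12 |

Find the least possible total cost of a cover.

A, B, D, E together cover every district (A ∪ B ∪ D ∪ E = {M1, M2, M3, M4, M5, M6, M7, M8, M9, M10, M11, M12}); total cost 3 + 9 + 4 + 3 = 19.
No covering selection has total cost below 19.

19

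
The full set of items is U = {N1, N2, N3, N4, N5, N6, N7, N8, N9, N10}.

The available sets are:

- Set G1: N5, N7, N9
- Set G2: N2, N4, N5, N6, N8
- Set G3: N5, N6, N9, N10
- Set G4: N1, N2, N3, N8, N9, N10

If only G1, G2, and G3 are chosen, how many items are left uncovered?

2

Union of G1, G2, G3 = {N2, N4, N5, N6, N7, N8, N9, N10}.
Not covered: N1, N3 — 2 items.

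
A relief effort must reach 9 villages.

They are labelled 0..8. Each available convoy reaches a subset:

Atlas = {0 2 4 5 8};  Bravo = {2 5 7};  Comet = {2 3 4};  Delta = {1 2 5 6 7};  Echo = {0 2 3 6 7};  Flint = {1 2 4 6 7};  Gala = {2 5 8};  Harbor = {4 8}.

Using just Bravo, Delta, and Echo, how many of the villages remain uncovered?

Union of Bravo, Delta, Echo = {0, 1, 2, 3, 5, 6, 7}.
Not covered: 4, 8 — 2 villages.

2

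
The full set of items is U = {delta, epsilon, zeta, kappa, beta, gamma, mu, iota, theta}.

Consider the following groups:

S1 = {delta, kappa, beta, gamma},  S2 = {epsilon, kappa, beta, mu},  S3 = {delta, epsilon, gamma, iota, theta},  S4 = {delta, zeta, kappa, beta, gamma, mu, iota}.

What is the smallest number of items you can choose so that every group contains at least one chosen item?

The 2 items {kappa, theta} hit every group.
No single item lies in every group, so at least 2 are needed and 2 is optimal.

2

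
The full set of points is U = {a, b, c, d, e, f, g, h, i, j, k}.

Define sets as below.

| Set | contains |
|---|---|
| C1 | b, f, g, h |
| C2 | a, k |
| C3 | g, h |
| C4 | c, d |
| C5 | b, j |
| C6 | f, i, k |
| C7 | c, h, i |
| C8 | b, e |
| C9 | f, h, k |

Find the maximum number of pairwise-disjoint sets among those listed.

C3, C4, C5, C6 are pairwise disjoint (C3={g,h}; C4={c,d}; C5={b,j}; C6={f,i,k}).
Every remaining set overlaps one of these, and no 5 of the listed sets are pairwise disjoint, so 4 is the maximum.

4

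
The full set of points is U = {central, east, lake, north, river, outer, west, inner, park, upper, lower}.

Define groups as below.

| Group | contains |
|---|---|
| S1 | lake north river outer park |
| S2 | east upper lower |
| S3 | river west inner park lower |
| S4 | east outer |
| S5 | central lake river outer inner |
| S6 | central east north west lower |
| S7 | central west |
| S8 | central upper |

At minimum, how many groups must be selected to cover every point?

4

Take {S1, S2, S3, S8}. Their union is {central, east, lake, north, river, outer, west, inner, park, upper, lower}, which is all 11 points.
No 3 of the 8 groups cover everything (all 56 combinations miss at least one point), so 4 is optimal.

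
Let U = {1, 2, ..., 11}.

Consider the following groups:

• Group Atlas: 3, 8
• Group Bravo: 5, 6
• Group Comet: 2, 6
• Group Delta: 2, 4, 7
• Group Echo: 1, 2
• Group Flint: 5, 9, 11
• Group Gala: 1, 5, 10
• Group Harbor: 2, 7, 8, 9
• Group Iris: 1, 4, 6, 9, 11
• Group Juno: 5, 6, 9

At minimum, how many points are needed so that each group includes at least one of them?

4

Take H = {2, 4, 5, 8}. Each listed group contains at least one of these, so H is a hitting set of size 4.
No choice of 3 points meets every group, so 4 is the minimum.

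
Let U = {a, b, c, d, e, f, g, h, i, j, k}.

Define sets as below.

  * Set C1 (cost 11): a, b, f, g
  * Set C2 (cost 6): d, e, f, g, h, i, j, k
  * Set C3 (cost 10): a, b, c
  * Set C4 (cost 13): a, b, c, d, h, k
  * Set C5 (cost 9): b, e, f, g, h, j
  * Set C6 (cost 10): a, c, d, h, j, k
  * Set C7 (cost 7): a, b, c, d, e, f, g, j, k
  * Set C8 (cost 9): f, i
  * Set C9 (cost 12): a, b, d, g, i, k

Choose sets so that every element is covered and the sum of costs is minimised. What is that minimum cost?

C2, C7 together cover every element (C2 ∪ C7 = {a, b, c, d, e, f, g, h, i, j, k}); total cost 6 + 7 = 13.
No covering selection has total cost below 13.

13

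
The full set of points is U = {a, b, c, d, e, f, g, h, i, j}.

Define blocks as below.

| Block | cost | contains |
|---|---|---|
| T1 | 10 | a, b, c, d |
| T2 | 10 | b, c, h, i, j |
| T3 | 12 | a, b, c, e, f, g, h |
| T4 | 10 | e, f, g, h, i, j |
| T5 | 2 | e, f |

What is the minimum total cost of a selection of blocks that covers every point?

T1, T4 together cover every point (T1 ∪ T4 = {a, b, c, d, e, f, g, h, i, j}); total cost 10 + 10 = 20.
The greedy pick T5, T2, T1, T4 costs 32; no covering selection beats 20.

20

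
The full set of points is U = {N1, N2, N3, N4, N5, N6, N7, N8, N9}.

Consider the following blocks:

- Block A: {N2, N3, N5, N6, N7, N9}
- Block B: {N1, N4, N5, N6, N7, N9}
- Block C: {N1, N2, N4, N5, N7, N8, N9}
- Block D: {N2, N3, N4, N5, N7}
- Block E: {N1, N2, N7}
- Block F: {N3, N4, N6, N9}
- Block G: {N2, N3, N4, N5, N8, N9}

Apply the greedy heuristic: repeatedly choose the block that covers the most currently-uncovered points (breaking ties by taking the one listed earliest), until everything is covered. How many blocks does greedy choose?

2

Greedy: pick C (covers 7 new) → pick A (covers 2 new). Total picks: 2.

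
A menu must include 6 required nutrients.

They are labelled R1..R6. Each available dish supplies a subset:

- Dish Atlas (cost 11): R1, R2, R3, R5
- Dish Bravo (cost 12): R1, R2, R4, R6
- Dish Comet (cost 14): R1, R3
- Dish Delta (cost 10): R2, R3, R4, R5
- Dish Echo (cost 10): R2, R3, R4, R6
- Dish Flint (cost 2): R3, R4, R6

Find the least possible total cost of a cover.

13

Atlas, Flint together cover every nutrient (Atlas ∪ Flint = {R1, R2, R3, R4, R5, R6}); total cost 11 + 2 = 13.
No covering selection has total cost below 13.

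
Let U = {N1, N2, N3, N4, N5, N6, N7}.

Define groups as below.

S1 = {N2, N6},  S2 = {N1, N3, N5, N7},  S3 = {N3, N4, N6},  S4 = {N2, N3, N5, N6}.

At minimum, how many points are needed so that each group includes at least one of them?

H = {N2, N3} meets every group (each contains at least one member of H), and |H| = 2.
The groups S1, S2 are pairwise disjoint, so any hitting set needs a separate point for each — at least 2. Hence 2 is optimal.

2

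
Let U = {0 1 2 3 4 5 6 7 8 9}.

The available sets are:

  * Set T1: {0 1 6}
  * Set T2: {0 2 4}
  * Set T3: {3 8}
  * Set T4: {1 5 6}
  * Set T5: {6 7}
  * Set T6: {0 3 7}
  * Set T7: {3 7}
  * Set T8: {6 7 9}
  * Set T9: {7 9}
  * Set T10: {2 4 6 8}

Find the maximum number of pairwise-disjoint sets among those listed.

4

T2, T3, T4, T9 are pairwise disjoint (T2={0,2,4}; T3={3,8}; T4={1,5,6}; T9={7,9}).
Every remaining set overlaps one of these, and no 5 of the listed sets are pairwise disjoint, so 4 is the maximum.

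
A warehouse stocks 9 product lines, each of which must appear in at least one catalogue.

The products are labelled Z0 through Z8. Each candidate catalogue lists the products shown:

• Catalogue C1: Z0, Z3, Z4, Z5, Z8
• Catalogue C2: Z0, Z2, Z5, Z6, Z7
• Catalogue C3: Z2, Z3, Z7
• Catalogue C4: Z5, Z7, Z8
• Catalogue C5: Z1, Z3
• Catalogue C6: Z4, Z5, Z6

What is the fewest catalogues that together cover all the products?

C1 and C2 and C5 together: C1 ∪ C2 ∪ C5 = {Z0, Z1, Z2, Z3, Z4, Z5, Z6, Z7, Z8} — every product is covered.
Only C5 contains Z1, so C5 is forced; the remaining 7 products need at least 2 more catalogues (each remaining catalogue adds at most 5) — so at least 3 catalogues are needed, and 3 is optimal.

3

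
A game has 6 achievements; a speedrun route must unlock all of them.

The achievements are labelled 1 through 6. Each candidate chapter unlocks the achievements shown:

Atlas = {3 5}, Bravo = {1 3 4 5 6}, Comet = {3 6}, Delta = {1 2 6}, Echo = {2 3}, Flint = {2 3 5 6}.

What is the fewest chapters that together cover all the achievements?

2

Take {Bravo, Flint}. Their union is {1, 2, 3, 4, 5, 6}, which is all 6 achievements.
No single chapter has all 6 achievements (the largest, Bravo, has 5), so 2 is optimal.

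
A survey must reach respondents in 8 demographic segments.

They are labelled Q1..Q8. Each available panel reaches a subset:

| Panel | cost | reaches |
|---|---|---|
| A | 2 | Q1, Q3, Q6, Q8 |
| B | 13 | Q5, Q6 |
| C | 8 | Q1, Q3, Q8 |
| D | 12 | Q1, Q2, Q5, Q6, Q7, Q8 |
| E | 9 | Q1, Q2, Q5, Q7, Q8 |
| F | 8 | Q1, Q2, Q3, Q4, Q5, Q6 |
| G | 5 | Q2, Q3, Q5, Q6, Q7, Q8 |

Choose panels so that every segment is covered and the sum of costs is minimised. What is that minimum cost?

13

F, G together cover every segment (F ∪ G = {Q1, Q2, Q3, Q4, Q5, Q6, Q7, Q8}); total cost 8 + 5 = 13.
The greedy pick A, G, F costs 15; no covering selection beats 13.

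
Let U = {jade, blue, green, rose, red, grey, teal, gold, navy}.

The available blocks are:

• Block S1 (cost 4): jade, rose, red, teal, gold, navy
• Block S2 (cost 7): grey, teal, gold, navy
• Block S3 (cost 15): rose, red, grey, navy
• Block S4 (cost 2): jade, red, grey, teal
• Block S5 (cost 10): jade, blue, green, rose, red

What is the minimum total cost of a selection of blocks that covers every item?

S1, S4, S5 together cover every item (S1 ∪ S4 ∪ S5 = {jade, blue, green, rose, red, grey, teal, gold, navy}); total cost 4 + 2 + 10 = 16.
No covering selection has total cost below 16.

16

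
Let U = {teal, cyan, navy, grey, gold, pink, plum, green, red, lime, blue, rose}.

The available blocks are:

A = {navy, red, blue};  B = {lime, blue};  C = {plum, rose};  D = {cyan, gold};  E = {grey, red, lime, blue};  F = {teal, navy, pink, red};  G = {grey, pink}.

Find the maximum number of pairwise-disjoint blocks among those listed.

4

B, C, D, G are pairwise disjoint (B={lime,blue}; C={plum,rose}; D={cyan,gold}; G={grey,pink}).
Every remaining block overlaps one of these, and no 5 of the listed blocks are pairwise disjoint, so 4 is the maximum.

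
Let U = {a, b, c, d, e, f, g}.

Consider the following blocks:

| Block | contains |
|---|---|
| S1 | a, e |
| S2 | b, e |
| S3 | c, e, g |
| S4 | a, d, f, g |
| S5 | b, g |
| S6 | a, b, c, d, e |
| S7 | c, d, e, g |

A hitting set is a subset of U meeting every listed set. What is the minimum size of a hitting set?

2

The 2 items {e, g} hit every block.
The blocks S2, S4 are pairwise disjoint, so any hitting set needs a separate item for each — at least 2. Hence 2 is optimal.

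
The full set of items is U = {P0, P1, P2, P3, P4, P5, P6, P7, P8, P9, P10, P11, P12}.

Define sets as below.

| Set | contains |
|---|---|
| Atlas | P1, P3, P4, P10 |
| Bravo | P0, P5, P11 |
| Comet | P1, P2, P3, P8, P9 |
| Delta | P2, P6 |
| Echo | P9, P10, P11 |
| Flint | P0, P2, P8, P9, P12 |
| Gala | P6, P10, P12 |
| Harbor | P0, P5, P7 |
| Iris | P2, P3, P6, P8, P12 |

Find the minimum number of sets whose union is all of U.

Atlas and Echo and Harbor and Iris together: Atlas ∪ Echo ∪ Harbor ∪ Iris = {P0, P1, P2, P3, P4, P5, P6, P7, P8, P9, P10, P11, P12} — every item is covered.
No 3 of the 9 sets cover everything (all 84 combinations miss at least one item), so 4 is optimal.

4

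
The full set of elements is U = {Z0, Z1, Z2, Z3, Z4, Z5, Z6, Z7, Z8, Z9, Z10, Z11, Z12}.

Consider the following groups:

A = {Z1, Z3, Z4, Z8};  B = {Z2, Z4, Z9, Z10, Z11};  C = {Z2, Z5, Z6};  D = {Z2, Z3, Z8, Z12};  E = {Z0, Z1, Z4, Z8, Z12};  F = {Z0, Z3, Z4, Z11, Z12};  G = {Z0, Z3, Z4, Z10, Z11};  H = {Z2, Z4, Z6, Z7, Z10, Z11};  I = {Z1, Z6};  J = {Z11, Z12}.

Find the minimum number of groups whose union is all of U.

5

Take {B, C, E, G, H}. Their union is {Z0, Z1, Z2, Z3, Z4, Z5, Z6, Z7, Z8, Z9, Z10, Z11, Z12}, which is all 13 elements.
No 4 of the 10 groups cover everything (all 210 combinations miss at least one element), so 5 is optimal.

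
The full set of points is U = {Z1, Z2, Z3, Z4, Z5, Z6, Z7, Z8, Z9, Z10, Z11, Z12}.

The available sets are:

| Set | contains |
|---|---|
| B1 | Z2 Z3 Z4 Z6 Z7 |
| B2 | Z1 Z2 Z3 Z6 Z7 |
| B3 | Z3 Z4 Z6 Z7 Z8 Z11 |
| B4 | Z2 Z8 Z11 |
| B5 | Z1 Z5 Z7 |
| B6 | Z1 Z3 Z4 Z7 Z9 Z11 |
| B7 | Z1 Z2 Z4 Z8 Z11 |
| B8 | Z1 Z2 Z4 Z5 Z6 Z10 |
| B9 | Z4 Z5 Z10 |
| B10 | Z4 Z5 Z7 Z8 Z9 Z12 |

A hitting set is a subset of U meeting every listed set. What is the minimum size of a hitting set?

The 3 points {Z2, Z5, Z7} hit every set.
No choice of 2 points meets every set, so 3 is the minimum.

3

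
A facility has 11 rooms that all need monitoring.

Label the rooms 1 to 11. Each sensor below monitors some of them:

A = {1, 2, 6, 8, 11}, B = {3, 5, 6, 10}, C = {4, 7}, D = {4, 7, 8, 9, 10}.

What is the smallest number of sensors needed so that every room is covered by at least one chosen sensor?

3

A and B and D together: A ∪ B ∪ D = {1, 2, 3, 4, 5, 6, 7, 8, 9, 10, 11} — every room is covered.
Each sensor has at most 5 rooms, and 2·5 = 10 < 11 — so at least 3 sensors are needed, and 3 is optimal.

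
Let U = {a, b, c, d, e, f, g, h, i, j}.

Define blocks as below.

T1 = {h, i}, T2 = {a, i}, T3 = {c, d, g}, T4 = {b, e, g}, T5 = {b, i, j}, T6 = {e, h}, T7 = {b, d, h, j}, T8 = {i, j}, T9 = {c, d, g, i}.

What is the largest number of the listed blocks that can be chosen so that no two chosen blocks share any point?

3

T2, T3, T6 are pairwise disjoint (T2={a,i}; T3={c,d,g}; T6={e,h}).
Every remaining block overlaps one of these, and no 4 of the listed blocks are pairwise disjoint, so 3 is the maximum.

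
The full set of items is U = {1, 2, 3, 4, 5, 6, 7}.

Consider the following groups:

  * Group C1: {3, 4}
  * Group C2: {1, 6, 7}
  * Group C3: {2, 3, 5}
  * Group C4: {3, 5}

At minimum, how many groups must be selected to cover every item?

3

Take {C1, C2, C3}. Their union is {1, 2, 3, 4, 5, 6, 7}, which is all 7 items.
Each group has at most 3 items, and 2·3 = 6 < 7 — so at least 3 groups are needed, and 3 is optimal.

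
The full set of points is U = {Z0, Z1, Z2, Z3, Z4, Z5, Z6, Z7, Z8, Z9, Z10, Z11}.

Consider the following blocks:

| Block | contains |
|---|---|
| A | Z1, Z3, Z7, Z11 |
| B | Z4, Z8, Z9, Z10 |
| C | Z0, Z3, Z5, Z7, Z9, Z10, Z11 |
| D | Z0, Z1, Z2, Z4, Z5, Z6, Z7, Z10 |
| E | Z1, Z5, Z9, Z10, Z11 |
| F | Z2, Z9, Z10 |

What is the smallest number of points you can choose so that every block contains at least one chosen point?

2

The 2 points {Z1, Z9} hit every block.
The blocks A, F are pairwise disjoint, so any hitting set needs a separate point for each — at least 2. Hence 2 is optimal.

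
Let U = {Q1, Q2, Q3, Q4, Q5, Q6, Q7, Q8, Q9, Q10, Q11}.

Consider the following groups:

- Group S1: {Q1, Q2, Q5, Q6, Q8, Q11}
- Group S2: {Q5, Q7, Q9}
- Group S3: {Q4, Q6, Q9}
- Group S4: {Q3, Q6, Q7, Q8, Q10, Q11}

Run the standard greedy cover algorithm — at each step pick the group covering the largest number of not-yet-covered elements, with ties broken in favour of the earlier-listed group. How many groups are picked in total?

Greedy: pick S1 (covers 6 new) → pick S4 (covers 3 new) → pick S3 (covers 2 new). Total picks: 3.

3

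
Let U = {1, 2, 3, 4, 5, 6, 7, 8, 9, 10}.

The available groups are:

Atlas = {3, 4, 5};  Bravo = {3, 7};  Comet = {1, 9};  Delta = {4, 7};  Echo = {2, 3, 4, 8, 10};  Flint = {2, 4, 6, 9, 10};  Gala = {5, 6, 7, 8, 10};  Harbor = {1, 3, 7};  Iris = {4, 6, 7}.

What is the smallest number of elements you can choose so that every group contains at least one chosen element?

H = {4, 7, 9} meets every group (each contains at least one member of H), and |H| = 3.
No choice of 2 elements meets every group, so 3 is the minimum.

3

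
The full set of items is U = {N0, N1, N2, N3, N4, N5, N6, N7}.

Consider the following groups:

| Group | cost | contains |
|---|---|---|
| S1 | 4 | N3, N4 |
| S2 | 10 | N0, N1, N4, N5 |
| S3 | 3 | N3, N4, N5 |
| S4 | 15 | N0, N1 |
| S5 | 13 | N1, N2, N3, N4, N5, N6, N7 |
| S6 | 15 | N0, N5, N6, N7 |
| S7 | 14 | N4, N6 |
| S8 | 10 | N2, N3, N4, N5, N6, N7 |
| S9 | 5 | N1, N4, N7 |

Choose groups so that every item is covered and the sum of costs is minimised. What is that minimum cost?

S2, S8 together cover every item (S2 ∪ S8 = {N0, N1, N2, N3, N4, N5, N6, N7}); total cost 10 + 10 = 20.
The greedy pick S3, S9, S8, S2 costs 28; no covering selection beats 20.

20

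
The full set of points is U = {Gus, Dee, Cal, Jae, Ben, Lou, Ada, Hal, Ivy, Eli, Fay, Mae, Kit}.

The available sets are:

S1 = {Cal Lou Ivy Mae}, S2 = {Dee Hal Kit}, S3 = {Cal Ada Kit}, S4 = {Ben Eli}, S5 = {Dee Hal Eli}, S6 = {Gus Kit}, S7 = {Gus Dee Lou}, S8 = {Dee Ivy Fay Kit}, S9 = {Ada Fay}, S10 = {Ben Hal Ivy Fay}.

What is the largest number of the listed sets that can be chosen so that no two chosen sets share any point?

4

S1, S4, S6, S9 are pairwise disjoint (S1={Cal,Lou,Ivy,Mae}; S4={Ben,Eli}; S6={Gus,Kit}; S9={Ada,Fay}).
Every remaining set overlaps one of these, and no 5 of the listed sets are pairwise disjoint, so 4 is the maximum.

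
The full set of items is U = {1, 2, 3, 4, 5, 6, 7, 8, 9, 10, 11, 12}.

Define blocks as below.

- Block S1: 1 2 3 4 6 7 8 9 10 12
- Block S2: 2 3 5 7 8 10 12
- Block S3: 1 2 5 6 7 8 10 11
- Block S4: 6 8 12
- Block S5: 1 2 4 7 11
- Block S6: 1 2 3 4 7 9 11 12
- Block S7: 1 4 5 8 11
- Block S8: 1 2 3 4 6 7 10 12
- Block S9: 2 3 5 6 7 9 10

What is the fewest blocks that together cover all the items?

2

Take {S1, S7}. Their union is {1, 2, 3, 4, 5, 6, 7, 8, 9, 10, 11, 12}, which is all 12 items.
No single block has all 12 items (the largest, S1, has 10), so 2 is optimal.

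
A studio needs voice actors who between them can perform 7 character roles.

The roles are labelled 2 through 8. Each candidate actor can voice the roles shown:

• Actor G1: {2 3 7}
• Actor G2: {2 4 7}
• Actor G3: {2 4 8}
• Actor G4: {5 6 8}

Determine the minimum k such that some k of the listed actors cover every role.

Take {G1, G3, G4}. Their union is {2, 3, 4, 5, 6, 7, 8}, which is all 7 roles.
Each actor has at most 3 roles, and 2·3 = 6 < 7 — so at least 3 actors are needed, and 3 is optimal.

3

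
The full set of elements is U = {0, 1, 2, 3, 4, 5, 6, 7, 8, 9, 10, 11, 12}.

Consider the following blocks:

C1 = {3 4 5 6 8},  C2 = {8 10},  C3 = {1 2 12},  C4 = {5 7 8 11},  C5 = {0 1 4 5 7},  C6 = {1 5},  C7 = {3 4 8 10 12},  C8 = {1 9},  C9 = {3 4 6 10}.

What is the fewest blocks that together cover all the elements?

Take {C3, C4, C5, C8, C9}. Their union is {0, 1, 2, 3, 4, 5, 6, 7, 8, 9, 10, 11, 12}, which is all 13 elements.
No 4 of the 9 blocks cover everything (all 126 combinations miss at least one element), so 5 is optimal.

5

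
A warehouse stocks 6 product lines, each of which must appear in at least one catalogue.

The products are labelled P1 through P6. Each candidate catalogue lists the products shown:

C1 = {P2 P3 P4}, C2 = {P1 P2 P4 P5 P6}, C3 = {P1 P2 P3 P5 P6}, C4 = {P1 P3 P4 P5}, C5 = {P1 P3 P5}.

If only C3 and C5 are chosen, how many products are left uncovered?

Union of C3, C5 = {P1, P2, P3, P5, P6}.
Not covered: P4 — 1 product.

1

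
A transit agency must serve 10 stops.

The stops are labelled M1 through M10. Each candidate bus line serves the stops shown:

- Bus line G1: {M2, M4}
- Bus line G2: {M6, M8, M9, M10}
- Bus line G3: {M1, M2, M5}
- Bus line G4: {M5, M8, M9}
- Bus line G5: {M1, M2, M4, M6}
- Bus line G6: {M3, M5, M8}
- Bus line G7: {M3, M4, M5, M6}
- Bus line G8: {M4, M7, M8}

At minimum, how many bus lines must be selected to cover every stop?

4

G2 and G3 and G7 and G8 together: G2 ∪ G3 ∪ G7 ∪ G8 = {M1, M2, M3, M4, M5, M6, M7, M8, M9, M10} — every stop is covered.
Only G8 contains M7, so G8 is forced; the remaining 7 stops need at least 3 more bus lines (each remaining bus line adds at most 3) — so at least 4 bus lines are needed, and 4 is optimal.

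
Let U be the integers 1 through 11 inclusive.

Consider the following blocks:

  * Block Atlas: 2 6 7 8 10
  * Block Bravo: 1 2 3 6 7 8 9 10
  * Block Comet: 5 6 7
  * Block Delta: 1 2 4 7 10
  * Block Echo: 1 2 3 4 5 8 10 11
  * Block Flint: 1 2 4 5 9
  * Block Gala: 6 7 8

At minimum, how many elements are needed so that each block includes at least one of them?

2

Take H = {5, 7}. Each listed block contains at least one of these, so H is a hitting set of size 2.
The blocks Flint, Gala are pairwise disjoint, so any hitting set needs a separate element for each — at least 2. Hence 2 is optimal.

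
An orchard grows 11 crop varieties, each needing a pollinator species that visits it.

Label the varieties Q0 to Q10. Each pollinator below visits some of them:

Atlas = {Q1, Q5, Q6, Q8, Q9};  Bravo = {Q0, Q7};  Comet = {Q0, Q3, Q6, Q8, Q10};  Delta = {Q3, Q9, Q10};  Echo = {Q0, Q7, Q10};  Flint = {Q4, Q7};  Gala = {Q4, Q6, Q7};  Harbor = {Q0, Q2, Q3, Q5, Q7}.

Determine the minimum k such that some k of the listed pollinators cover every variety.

4

Atlas and Comet and Flint and Harbor together: Atlas ∪ Comet ∪ Flint ∪ Harbor = {Q0, Q1, Q2, Q3, Q4, Q5, Q6, Q7, Q8, Q9, Q10} — every variety is covered.
No 3 of the 8 pollinators cover everything (all 56 combinations miss at least one variety), so 4 is optimal.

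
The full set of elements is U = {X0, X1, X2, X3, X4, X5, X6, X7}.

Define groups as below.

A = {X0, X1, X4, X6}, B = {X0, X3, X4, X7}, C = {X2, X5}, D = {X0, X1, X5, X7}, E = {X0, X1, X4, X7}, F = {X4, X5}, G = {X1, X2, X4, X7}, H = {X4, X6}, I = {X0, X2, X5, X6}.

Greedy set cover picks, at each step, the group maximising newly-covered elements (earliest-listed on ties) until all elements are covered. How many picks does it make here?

Greedy: pick A (covers 4 new) → pick B (covers 2 new) → pick C (covers 2 new). Total picks: 3.

3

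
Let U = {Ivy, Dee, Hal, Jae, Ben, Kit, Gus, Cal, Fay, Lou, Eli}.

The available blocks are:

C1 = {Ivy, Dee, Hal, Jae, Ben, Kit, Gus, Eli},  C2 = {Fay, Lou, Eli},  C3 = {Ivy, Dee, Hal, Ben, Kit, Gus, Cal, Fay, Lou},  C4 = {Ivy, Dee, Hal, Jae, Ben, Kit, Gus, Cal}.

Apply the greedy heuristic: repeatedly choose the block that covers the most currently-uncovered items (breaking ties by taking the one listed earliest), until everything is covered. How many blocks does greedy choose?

Greedy: pick C3 (covers 9 new) → pick C1 (covers 2 new). Total picks: 2.

2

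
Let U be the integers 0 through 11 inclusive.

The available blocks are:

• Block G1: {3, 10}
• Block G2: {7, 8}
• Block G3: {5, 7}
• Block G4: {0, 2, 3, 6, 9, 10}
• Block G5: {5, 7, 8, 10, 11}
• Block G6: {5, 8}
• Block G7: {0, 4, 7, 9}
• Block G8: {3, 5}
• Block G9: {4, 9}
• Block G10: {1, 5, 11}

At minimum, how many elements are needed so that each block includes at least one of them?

H = {5, 8, 9, 10} meets every block (each contains at least one member of H), and |H| = 4.
The blocks G1, G2, G9, G10 are pairwise disjoint, so any hitting set needs a separate element for each — at least 4. Hence 4 is optimal.

4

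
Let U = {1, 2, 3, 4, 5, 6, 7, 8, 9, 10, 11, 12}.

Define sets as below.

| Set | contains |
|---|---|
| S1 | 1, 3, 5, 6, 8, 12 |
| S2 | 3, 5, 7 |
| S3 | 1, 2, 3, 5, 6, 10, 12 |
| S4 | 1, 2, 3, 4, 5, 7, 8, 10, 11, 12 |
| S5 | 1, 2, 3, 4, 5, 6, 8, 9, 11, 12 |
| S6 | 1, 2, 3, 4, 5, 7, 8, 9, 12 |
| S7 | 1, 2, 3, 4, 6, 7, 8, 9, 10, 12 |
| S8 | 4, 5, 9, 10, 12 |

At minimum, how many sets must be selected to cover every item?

2

S4 and S7 cover everything between them: the union {1, 2, 3, 4, 5, 6, 7, 8, 9, 10, 11, 12} is all of U.
No single set has all 12 items (the largest, S4, has 10), so 2 is optimal.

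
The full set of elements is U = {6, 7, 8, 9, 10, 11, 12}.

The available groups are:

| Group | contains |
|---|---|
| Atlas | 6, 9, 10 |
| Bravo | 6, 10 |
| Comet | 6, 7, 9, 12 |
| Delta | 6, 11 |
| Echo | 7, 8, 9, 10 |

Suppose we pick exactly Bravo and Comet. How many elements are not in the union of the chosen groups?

2

Union of Bravo, Comet = {6, 7, 9, 10, 12}.
Not covered: 8, 11 — 2 elements.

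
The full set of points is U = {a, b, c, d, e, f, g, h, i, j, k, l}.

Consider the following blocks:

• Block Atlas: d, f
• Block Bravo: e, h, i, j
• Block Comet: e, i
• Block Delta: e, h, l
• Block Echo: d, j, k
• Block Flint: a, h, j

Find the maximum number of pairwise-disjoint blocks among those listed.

Atlas, Comet, Flint are pairwise disjoint (Atlas={d,f}; Comet={e,i}; Flint={a,h,j}).
Every remaining block overlaps one of these, and no 4 of the listed blocks are pairwise disjoint, so 3 is the maximum.

3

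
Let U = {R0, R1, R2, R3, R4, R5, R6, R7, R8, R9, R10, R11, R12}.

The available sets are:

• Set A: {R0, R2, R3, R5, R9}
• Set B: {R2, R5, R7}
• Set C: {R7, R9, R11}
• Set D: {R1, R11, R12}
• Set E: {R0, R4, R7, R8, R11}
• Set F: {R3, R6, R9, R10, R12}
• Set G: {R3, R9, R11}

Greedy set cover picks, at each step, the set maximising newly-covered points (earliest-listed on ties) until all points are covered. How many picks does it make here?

4

Greedy: pick A (covers 5 new) → pick E (covers 4 new) → pick F (covers 3 new) → pick D (covers 1 new). Total picks: 4.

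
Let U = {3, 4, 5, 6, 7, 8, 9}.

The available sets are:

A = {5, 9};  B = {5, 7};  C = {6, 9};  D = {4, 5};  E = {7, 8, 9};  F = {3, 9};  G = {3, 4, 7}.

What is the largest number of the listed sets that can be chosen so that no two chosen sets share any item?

2

C, D are pairwise disjoint (C={6,9}; D={4,5}).
Every remaining set overlaps one of these, and no 3 of the listed sets are pairwise disjoint, so 2 is the maximum.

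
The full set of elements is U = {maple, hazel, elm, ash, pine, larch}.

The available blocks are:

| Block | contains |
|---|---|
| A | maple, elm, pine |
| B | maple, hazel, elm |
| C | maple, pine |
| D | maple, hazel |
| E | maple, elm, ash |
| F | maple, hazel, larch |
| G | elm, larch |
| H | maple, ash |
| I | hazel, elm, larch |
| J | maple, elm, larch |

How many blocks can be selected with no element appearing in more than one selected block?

2

D, G are pairwise disjoint (D={maple,hazel}; G={elm,larch}).
Every remaining block overlaps one of these, and no 3 of the listed blocks are pairwise disjoint, so 2 is the maximum.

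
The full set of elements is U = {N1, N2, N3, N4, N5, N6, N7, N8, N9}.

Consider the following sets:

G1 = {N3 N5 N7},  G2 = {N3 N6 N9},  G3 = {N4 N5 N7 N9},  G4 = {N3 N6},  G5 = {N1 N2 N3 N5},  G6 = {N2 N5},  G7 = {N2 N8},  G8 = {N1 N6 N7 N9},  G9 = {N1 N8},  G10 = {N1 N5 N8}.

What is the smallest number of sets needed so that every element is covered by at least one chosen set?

G3, G4, G5, and G9 cover everything between them: the union {N1, N2, N3, N4, N5, N6, N7, N8, N9} is all of U.
No 3 of the 10 sets cover everything (all 120 combinations miss at least one element), so 4 is optimal.

4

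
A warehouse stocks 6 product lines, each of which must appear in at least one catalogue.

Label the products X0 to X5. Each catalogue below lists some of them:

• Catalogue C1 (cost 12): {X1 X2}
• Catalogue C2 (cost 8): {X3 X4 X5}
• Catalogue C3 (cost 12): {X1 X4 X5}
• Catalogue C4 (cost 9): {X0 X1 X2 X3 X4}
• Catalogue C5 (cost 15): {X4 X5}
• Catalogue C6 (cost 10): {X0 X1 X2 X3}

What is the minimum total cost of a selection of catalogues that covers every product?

C2, C4 together cover every product (C2 ∪ C4 = {X0, X1, X2, X3, X4, X5}); total cost 8 + 9 = 17.
No covering selection has total cost below 17.

17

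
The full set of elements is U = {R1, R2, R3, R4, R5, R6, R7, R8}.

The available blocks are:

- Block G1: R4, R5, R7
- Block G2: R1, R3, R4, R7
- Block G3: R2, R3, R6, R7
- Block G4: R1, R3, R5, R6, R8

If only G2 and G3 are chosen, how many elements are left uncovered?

Union of G2, G3 = {R1, R2, R3, R4, R6, R7}.
Not covered: R5, R8 — 2 elements.

2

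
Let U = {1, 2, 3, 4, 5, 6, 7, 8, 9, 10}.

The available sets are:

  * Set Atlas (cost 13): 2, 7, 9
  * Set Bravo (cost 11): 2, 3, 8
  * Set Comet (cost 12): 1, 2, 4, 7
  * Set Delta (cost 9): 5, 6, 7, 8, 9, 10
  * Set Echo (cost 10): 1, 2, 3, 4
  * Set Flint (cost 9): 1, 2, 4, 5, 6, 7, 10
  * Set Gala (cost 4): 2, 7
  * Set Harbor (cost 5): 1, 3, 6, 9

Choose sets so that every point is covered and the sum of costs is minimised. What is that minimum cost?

Delta, Echo together cover every point (Delta ∪ Echo = {1, 2, 3, 4, 5, 6, 7, 8, 9, 10}); total cost 9 + 10 = 19.
The greedy pick Harbor, Flint, Delta costs 23; no covering selection beats 19.

19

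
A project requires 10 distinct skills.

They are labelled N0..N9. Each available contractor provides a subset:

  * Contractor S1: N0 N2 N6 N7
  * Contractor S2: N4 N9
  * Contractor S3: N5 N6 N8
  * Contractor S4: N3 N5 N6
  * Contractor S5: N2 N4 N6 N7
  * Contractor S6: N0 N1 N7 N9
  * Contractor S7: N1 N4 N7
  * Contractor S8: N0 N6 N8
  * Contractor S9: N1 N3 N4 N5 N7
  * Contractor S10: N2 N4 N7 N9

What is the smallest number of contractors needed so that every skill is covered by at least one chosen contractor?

Take {S8, S9, S10}. Their union is {N0, N1, N2, N3, N4, N5, N6, N7, N8, N9}, which is all 10 skills.
No 2 of the 10 contractors cover everything (all 45 combinations miss at least one skill), so 3 is optimal.

3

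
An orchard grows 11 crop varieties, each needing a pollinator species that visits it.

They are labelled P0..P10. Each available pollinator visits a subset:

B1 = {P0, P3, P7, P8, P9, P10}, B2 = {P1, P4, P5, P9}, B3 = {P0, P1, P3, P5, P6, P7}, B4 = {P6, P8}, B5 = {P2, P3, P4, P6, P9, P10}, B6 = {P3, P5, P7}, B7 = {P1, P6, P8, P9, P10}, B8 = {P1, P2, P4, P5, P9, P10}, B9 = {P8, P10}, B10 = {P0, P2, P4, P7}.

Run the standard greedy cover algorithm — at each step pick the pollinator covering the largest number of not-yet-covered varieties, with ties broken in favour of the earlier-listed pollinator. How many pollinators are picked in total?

Greedy: pick B1 (covers 6 new) → pick B8 (covers 4 new) → pick B3 (covers 1 new). Total picks: 3.

3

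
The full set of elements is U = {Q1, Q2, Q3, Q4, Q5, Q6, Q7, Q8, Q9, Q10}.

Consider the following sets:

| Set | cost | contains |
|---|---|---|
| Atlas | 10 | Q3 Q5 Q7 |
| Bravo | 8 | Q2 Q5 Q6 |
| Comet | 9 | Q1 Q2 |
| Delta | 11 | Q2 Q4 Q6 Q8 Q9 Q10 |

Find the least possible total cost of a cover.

30

Atlas, Comet, Delta together cover every element (Atlas ∪ Comet ∪ Delta = {Q1, Q2, Q3, Q4, Q5, Q6, Q7, Q8, Q9, Q10}); total cost 10 + 9 + 11 = 30.
No covering selection has total cost below 30.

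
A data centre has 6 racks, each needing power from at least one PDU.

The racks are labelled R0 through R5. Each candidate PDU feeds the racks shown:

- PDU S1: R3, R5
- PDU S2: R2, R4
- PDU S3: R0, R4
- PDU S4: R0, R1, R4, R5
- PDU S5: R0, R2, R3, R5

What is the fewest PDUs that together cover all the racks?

2

Take {S4, S5}. Their union is {R0, R1, R2, R3, R4, R5}, which is all 6 racks.
No single PDU has all 6 racks (the largest, S4, has 4), so 2 is optimal.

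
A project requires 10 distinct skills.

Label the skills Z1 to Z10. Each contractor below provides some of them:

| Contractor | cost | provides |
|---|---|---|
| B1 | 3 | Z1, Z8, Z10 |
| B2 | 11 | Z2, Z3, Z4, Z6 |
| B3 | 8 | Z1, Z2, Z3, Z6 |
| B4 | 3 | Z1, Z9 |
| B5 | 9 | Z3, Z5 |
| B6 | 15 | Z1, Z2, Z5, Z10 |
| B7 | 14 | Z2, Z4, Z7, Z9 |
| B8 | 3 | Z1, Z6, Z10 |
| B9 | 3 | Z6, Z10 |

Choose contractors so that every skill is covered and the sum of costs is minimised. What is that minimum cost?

B1, B5, B7, B9 together cover every skill (B1 ∪ B5 ∪ B7 ∪ B9 = {Z1, Z2, Z3, Z4, Z5, Z6, Z7, Z8, Z9, Z10}); total cost 3 + 9 + 14 + 3 = 29.
The greedy pick B1, B3, B4, B7, B5 costs 37; no covering selection beats 29.

29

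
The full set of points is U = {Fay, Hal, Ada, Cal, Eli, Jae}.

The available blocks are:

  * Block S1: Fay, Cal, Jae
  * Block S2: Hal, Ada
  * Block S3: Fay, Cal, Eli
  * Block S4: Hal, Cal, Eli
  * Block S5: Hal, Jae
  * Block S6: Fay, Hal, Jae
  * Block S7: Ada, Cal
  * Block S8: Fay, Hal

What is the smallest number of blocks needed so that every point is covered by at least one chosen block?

3

S2 and S3 and S6 together: S2 ∪ S3 ∪ S6 = {Fay, Hal, Ada, Cal, Eli, Jae} — every point is covered.
No 2 of the 8 blocks cover everything (all 28 combinations miss at least one point), so 3 is optimal.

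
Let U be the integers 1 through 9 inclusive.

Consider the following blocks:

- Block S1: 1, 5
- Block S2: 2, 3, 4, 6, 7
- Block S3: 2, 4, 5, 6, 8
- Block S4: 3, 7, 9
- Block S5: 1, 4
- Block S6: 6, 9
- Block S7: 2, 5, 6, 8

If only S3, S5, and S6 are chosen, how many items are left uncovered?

Union of S3, S5, S6 = {1, 2, 4, 5, 6, 8, 9}.
Not covered: 3, 7 — 2 items.

2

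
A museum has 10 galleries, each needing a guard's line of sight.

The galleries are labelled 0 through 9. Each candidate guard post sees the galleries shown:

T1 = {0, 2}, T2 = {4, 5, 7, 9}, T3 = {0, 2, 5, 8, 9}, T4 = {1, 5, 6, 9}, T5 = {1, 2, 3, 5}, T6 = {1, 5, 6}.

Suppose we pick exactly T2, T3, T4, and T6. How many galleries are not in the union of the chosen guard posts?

1

Union of T2, T3, T4, T6 = {0, 1, 2, 4, 5, 6, 7, 8, 9}.
Not covered: 3 — 1 gallery.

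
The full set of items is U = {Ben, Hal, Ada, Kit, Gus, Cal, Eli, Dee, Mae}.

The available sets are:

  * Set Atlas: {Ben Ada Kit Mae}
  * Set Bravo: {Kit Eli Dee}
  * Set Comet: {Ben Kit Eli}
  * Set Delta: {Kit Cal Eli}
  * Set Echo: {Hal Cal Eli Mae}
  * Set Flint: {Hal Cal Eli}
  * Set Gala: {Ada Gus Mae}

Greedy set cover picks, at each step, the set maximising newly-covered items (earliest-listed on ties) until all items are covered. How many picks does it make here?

Greedy: pick Atlas (covers 4 new) → pick Echo (covers 3 new) → pick Bravo (covers 1 new) → pick Gala (covers 1 new). Total picks: 4.

4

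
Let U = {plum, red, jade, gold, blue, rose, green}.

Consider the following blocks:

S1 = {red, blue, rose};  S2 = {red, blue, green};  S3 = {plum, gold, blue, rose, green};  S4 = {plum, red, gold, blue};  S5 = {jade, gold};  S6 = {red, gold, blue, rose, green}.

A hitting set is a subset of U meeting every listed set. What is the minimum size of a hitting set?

Take H = {jade, blue}. Each listed block contains at least one of these, so H is a hitting set of size 2.
The blocks S2, S5 are pairwise disjoint, so any hitting set needs a separate element for each — at least 2. Hence 2 is optimal.

2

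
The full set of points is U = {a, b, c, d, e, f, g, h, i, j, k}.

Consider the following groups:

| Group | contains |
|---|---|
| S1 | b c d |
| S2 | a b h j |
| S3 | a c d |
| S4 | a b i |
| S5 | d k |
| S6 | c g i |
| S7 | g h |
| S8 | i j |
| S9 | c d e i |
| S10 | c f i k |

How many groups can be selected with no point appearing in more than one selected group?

3

S1, S7, S8 are pairwise disjoint (S1={b,c,d}; S7={g,h}; S8={i,j}).
Every remaining group overlaps one of these, and no 4 of the listed groups are pairwise disjoint, so 3 is the maximum.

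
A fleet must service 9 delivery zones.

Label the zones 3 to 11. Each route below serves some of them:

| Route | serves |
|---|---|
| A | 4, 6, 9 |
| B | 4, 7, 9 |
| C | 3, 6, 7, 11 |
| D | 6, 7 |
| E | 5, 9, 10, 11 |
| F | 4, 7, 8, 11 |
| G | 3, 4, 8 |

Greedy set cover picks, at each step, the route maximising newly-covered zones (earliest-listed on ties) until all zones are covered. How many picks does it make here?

3

Greedy: pick C (covers 4 new) → pick E (covers 3 new) → pick F (covers 2 new). Total picks: 3.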